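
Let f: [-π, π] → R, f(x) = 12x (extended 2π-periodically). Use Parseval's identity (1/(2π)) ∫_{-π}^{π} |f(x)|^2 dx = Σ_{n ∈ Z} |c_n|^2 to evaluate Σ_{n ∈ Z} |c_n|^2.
Σ |c_n|^2 = 48π^2

Expand and integrate term by term over [-π, π]:
  ∫ (12x)^2 dx = 144·(2π^3/3); ∫ 2·12·(0)·x dx = 0 (odd integrand); ∫ 0^2 dx = 0·2π.
So (1/(2π)) ∫_{-π}^{π} (12x)^2 dx = 144π^2/3 + 0 = 48π^2.
Parseval ⇒ Σ |c_n|^2 = 48π^2.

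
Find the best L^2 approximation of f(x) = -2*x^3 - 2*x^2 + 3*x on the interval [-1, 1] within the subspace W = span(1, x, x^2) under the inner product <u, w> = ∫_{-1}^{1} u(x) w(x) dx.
g(x) = -2*x^2 + 9*x/5

The best approximation g ∈ W is the orthogonal projection of f onto W. Writing g = a_0 + a_1 x + a_2 x^2, the coefficients solve the normal equations G · a = b where
  G_{ij} = <φ_i, φ_j> and b_i = <f, φ_i>, with φ_0 = 1, φ_1 = x, φ_2 = x^2.
G =
  [2, 0, 2/3]
  [0, 2/3, 0]
  [2/3, 0, 2/5],
b = (-4/3, 6/5, -4/5).
Solving gives a_0 = 0, a_1 = 9/5, a_2 = -2, so
  g(x) = -2*x^2 + 9*x/5.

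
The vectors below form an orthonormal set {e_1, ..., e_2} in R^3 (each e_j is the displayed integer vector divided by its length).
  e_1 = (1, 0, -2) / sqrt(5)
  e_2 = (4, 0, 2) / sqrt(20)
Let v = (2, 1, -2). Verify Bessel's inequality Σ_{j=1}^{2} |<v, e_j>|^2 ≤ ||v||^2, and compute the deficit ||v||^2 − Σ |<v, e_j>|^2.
Σ |<v, e_j>|^2 = 8; ||v||^2 = 9; deficit = 1

Write each e_j = u_j / sqrt(<u_j, u_j>) where u_j is the displayed integer vector. Then <v, e_j> = <v, u_j> / sqrt(<u_j, u_j>), so |<v, e_j>|^2 = <v, u_j>^2 / <u_j, u_j>.
Coefficients: <v, e_1> = 6/sqrt(5), <v, e_2> = 4/sqrt(20).
Square and sum: Σ |<v, e_j>|^2 = 8.
Compute ||v||^2 = v·v = 9.
Deficit = 9 − 8 = 1 ≥ 0, confirming Bessel's inequality. (The deficit equals ||v − Σ <v,e_j> e_j||^2, the squared distance from v to span{e_j}.)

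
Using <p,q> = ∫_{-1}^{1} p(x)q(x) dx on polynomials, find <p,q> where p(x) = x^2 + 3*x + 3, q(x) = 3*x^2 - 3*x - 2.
<p,q> = -182/15

Expand the product: p(x)·q(x) = 3*x^4 + 6*x^3 - 2*x^2 - 15*x - 6.
∫_{-1}^{1} of each monomial x^k gives [2/(k+1) if k even, 0 if k odd]. Integrating term-by-term (or equivalently evaluating the antiderivative F(x) = 3*x^5/5 + 3*x^4/2 - 2*x^3/3 - 15*x^2/2 - 6*x at the endpoints):
  F(1) − F(−1) = -181/15 − (1/15) = -182/15.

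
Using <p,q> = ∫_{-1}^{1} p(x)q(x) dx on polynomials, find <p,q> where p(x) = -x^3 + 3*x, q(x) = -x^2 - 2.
<p,q> = 0

Expand the product: p(x)·q(x) = x^5 - x^3 - 6*x.
∫_{-1}^{1} of each monomial x^k gives [2/(k+1) if k even, 0 if k odd]. Integrating term-by-term (or equivalently evaluating the antiderivative F(x) = x^6/6 - x^4/4 - 3*x^2 at the endpoints):
  F(1) − F(−1) = -37/12 − (-37/12) = 0.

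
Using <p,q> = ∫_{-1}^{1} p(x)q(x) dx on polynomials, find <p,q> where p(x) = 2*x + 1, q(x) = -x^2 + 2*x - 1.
<p,q> = 0

Expand the product: p(x)·q(x) = -2*x^3 + 3*x^2 - 1.
∫_{-1}^{1} of each monomial x^k gives [2/(k+1) if k even, 0 if k odd]. Integrating term-by-term (or equivalently evaluating the antiderivative F(x) = -x^4/2 + x^3 - x at the endpoints):
  F(1) − F(−1) = -1/2 − (-1/2) = 0.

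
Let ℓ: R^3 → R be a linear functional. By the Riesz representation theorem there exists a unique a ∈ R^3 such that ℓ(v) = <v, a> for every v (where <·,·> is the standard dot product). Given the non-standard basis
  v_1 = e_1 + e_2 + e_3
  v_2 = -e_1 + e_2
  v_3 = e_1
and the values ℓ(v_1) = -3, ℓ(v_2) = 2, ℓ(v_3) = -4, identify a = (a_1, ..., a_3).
a = (-4, -2, 3)

Write a = (a_1, ..., a_3) in the standard basis. For each basis vector v_i, ℓ(v_i) = <v_i, a> is a linear equation in the a_j's. Collect the n equations into a matrix system V a = ℓ, where row i of V is v_i (expressed in the standard basis). Since V is invertible (lower-triangular with 1s on the diagonal, up to permutation), solve by back-substitution:
  V =
[[1, 1, 1],
 [-1, 1, 0],
 [1, 0, 0]]
  V a = (-3, 2, -4)
Solving gives a = (-4, -2, 3).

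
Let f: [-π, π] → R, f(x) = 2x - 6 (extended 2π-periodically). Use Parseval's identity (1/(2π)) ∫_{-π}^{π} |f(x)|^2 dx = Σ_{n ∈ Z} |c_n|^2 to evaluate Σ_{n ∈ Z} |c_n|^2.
Σ |c_n|^2 = 4π^2/3 + 36

Expand and integrate term by term over [-π, π]:
  ∫ (2x)^2 dx = 4·(2π^3/3); ∫ 2·2·(-6)·x dx = 0 (odd integrand); ∫ (-6)^2 dx = 36·2π.
So (1/(2π)) ∫_{-π}^{π} (2x - 6)^2 dx = 4π^2/3 + 36 = 4π^2/3 + 36.
Parseval ⇒ Σ |c_n|^2 = 4π^2/3 + 36.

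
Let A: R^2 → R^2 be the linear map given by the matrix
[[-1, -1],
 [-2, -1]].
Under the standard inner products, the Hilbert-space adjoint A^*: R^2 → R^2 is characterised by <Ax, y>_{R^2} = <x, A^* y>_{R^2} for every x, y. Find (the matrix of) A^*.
A^* = A^T =
[[-1, -2],
 [-1, -1]]

For real matrices with standard dot products, the defining identity <Ax, y> = <x, A^* y> gives (Ax)^T y = x^T (A^*) y, i.e. x^T A^T y = x^T (A^*) y. Since this holds for all x, y, we must have A^* = A^T. Therefore
A^* =
[[-1, -2],
 [-1, -1]].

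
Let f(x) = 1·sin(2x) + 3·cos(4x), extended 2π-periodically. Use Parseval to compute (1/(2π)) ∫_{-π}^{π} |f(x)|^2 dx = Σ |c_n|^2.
Σ |c_n|^2 = 5

Expand |f|^2 and use orthogonality of {sin(nx), cos(mx)} on [-π, π]:
  ∫_{-π}^{π} sin(nx)^2 dx = π, ∫ cos(mx)^2 dx = π, and cross terms integrate to 0.
So ∫_{-π}^{π} f(x)^2 dx = 1^2 · π + 3^2 · π = (1 + 9)π.
Divide by 2π: (1 + 9)/2 = 5.
By Parseval, this equals Σ |c_n|^2.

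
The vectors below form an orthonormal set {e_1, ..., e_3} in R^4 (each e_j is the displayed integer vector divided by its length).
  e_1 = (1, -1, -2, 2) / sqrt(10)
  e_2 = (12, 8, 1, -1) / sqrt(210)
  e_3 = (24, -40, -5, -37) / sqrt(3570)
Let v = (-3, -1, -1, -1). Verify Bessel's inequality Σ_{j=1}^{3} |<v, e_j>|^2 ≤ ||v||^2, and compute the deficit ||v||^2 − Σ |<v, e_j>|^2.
Σ |<v, e_j>|^2 = 164/17; ||v||^2 = 12; deficit = 40/17

Write each e_j = u_j / sqrt(<u_j, u_j>) where u_j is the displayed integer vector. Then <v, e_j> = <v, u_j> / sqrt(<u_j, u_j>), so |<v, e_j>|^2 = <v, u_j>^2 / <u_j, u_j>.
Coefficients: <v, e_1> = -2/sqrt(10), <v, e_2> = -44/sqrt(210), <v, e_3> = 10/sqrt(3570).
Square and sum: Σ |<v, e_j>|^2 = 164/17.
Compute ||v||^2 = v·v = 12.
Deficit = 12 − 164/17 = 40/17 ≥ 0, confirming Bessel's inequality. (The deficit equals ||v − Σ <v,e_j> e_j||^2, the squared distance from v to span{e_j}.)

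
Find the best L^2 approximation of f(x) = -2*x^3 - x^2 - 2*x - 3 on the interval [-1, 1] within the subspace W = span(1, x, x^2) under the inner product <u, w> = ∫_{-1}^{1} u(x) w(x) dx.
g(x) = -x^2 - 16*x/5 - 3

The best approximation g ∈ W is the orthogonal projection of f onto W. Writing g = a_0 + a_1 x + a_2 x^2, the coefficients solve the normal equations G · a = b where
  G_{ij} = <φ_i, φ_j> and b_i = <f, φ_i>, with φ_0 = 1, φ_1 = x, φ_2 = x^2.
G =
  [2, 0, 2/3]
  [0, 2/3, 0]
  [2/3, 0, 2/5],
b = (-20/3, -32/15, -12/5).
Solving gives a_0 = -3, a_1 = -16/5, a_2 = -1, so
  g(x) = -x^2 - 16*x/5 - 3.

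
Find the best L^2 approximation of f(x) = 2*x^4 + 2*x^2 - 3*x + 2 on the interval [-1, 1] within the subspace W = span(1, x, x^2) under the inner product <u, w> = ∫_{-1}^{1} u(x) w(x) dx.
g(x) = 26*x^2/7 - 3*x + 64/35

The best approximation g ∈ W is the orthogonal projection of f onto W. Writing g = a_0 + a_1 x + a_2 x^2, the coefficients solve the normal equations G · a = b where
  G_{ij} = <φ_i, φ_j> and b_i = <f, φ_i>, with φ_0 = 1, φ_1 = x, φ_2 = x^2.
G =
  [2, 0, 2/3]
  [0, 2/3, 0]
  [2/3, 0, 2/5],
b = (92/15, -2, 284/105).
Solving gives a_0 = 64/35, a_1 = -3, a_2 = 26/7, so
  g(x) = 26*x^2/7 - 3*x + 64/35.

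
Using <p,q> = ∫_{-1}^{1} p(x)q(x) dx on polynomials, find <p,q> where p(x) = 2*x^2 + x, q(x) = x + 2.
<p,q> = 10/3

Expand the product: p(x)·q(x) = 2*x^3 + 5*x^2 + 2*x.
∫_{-1}^{1} of each monomial x^k gives [2/(k+1) if k even, 0 if k odd]. Integrating term-by-term (or equivalently evaluating the antiderivative F(x) = x^4/2 + 5*x^3/3 + x^2 at the endpoints):
  F(1) − F(−1) = 19/6 − (-1/6) = 10/3.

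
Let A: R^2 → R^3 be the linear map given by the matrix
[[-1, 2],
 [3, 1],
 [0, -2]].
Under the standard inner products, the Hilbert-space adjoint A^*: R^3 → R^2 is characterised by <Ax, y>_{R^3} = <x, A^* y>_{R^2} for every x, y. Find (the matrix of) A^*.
A^* = A^T =
[[-1, 3, 0],
 [2, 1, -2]]

For real matrices with standard dot products, the defining identity <Ax, y> = <x, A^* y> gives (Ax)^T y = x^T (A^*) y, i.e. x^T A^T y = x^T (A^*) y. Since this holds for all x, y, we must have A^* = A^T. Therefore
A^* =
[[-1, 3, 0],
 [2, 1, -2]].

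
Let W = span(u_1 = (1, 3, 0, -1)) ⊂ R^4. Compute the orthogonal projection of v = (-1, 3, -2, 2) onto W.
proj_W(v) = (6/11, 18/11, 0, -6/11)

Set up U = [u_1 | ... | u_1] ∈ R^(4×1). The projector onto W = col(U) is P = U (U^T U)^(-1) U^T.
Compute U^T U =
  [11],
and U^T v = (6).
Solve U^T U · c = U^T v for the coefficients: c = (6/11). The projection is proj_W(v) = U c.
Check: (v - proj_W(v)) · u_1 = 0  (should be 0).
Result: proj_W(v) = (6/11, 18/11, 0, -6/11).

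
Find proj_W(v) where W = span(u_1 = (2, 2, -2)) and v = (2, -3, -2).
proj_W(v) = (1/3, 1/3, -1/3)

Set up U = [u_1 | ... | u_1] ∈ R^(3×1). The projector onto W = col(U) is P = U (U^T U)^(-1) U^T.
Compute U^T U =
  [12],
and U^T v = (2).
Solve U^T U · c = U^T v for the coefficients: c = (1/6). The projection is proj_W(v) = U c.
Check: (v - proj_W(v)) · u_1 = 0  (should be 0).
Result: proj_W(v) = (1/3, 1/3, -1/3).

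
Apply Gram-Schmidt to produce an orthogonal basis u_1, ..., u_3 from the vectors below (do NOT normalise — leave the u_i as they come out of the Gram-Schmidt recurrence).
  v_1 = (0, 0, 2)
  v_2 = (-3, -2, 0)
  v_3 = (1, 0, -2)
Orthogonal basis:
  u_1 = (0, 0, 2)
  u_2 = (-3, -2, 0)
  u_3 = (4/13, -6/13, 0)

Apply the Gram-Schmidt recurrence
  u_1 = v_1
  u_i = v_i − Σ_{j<i} ((v_i · u_j) / (u_j · u_j)) · u_j.

Step by step this gives:
  u_1 = (0, 0, 2)
  u_2 = (-3, -2, 0)
  u_3 = (4/13, -6/13, 0)

Orthogonality check:
  u_2 · u_1 = 0 (should be 0)
  u_3 · u_1 = 0 (should be 0)
  u_3 · u_2 = 0 (should be 0)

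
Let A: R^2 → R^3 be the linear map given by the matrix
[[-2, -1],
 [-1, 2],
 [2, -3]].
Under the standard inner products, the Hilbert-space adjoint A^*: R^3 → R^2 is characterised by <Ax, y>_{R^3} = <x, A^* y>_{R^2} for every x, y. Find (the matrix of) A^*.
A^* = A^T =
[[-2, -1, 2],
 [-1, 2, -3]]

For real matrices with standard dot products, the defining identity <Ax, y> = <x, A^* y> gives (Ax)^T y = x^T (A^*) y, i.e. x^T A^T y = x^T (A^*) y. Since this holds for all x, y, we must have A^* = A^T. Therefore
A^* =
[[-2, -1, 2],
 [-1, 2, -3]].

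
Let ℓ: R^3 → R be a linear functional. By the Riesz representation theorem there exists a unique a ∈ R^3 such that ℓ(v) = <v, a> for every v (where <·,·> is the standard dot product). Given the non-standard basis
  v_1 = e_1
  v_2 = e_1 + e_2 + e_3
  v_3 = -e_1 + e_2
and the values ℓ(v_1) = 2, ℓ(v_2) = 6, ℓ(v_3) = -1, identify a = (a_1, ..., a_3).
a = (2, 1, 3)

Write a = (a_1, ..., a_3) in the standard basis. For each basis vector v_i, ℓ(v_i) = <v_i, a> is a linear equation in the a_j's. Collect the n equations into a matrix system V a = ℓ, where row i of V is v_i (expressed in the standard basis). Since V is invertible (lower-triangular with 1s on the diagonal, up to permutation), solve by back-substitution:
  V =
[[1, 0, 0],
 [1, 1, 1],
 [-1, 1, 0]]
  V a = (2, 6, -1)
Solving gives a = (2, 1, 3).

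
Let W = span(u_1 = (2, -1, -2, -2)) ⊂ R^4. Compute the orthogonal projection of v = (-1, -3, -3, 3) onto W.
proj_W(v) = (2/13, -1/13, -2/13, -2/13)

Set up U = [u_1 | ... | u_1] ∈ R^(4×1). The projector onto W = col(U) is P = U (U^T U)^(-1) U^T.
Compute U^T U =
  [13],
and U^T v = (1).
Solve U^T U · c = U^T v for the coefficients: c = (1/13). The projection is proj_W(v) = U c.
Check: (v - proj_W(v)) · u_1 = 0  (should be 0).
Result: proj_W(v) = (2/13, -1/13, -2/13, -2/13).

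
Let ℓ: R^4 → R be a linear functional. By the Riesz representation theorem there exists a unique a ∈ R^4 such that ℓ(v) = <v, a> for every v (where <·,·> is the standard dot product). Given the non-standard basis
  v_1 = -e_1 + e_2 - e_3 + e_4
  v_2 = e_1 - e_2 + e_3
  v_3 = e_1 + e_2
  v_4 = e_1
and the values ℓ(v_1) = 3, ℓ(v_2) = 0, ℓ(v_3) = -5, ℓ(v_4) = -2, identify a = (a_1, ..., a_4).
a = (-2, -3, -1, 3)

Write a = (a_1, ..., a_4) in the standard basis. For each basis vector v_i, ℓ(v_i) = <v_i, a> is a linear equation in the a_j's. Collect the n equations into a matrix system V a = ℓ, where row i of V is v_i (expressed in the standard basis). Since V is invertible (lower-triangular with 1s on the diagonal, up to permutation), solve by back-substitution:
  V =
[[-1, 1, -1, 1],
 [1, -1, 1, 0],
 [1, 1, 0, 0],
 [1, 0, 0, 0]]
  V a = (3, 0, -5, -2)
Solving gives a = (-2, -3, -1, 3).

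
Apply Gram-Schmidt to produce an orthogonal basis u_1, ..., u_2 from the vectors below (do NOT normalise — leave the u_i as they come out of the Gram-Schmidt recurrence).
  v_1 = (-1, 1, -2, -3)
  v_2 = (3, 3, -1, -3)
Orthogonal basis:
  u_1 = (-1, 1, -2, -3)
  u_2 = (56/15, 34/15, 7/15, -4/5)

Apply the Gram-Schmidt recurrence
  u_1 = v_1
  u_i = v_i − Σ_{j<i} ((v_i · u_j) / (u_j · u_j)) · u_j.

Step by step this gives:
  u_1 = (-1, 1, -2, -3)
  u_2 = (56/15, 34/15, 7/15, -4/5)

Orthogonality check:
  u_2 · u_1 = 0 (should be 0)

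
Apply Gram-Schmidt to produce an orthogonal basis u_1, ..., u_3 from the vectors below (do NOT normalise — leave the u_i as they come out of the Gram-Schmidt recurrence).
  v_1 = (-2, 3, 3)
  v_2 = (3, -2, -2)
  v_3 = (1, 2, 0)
Orthogonal basis:
  u_1 = (-2, 3, 3)
  u_2 = (15/11, 5/11, 5/11)
  u_3 = (0, 1, -1)

Apply the Gram-Schmidt recurrence
  u_1 = v_1
  u_i = v_i − Σ_{j<i} ((v_i · u_j) / (u_j · u_j)) · u_j.

Step by step this gives:
  u_1 = (-2, 3, 3)
  u_2 = (15/11, 5/11, 5/11)
  u_3 = (0, 1, -1)

Orthogonality check:
  u_2 · u_1 = 0 (should be 0)
  u_3 · u_1 = 0 (should be 0)
  u_3 · u_2 = 0 (should be 0)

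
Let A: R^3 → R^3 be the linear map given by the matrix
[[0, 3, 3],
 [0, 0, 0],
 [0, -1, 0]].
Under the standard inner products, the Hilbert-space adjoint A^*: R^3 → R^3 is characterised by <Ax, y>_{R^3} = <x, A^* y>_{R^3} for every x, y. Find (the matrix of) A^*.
A^* = A^T =
[[0, 0, 0],
 [3, 0, -1],
 [3, 0, 0]]

For real matrices with standard dot products, the defining identity <Ax, y> = <x, A^* y> gives (Ax)^T y = x^T (A^*) y, i.e. x^T A^T y = x^T (A^*) y. Since this holds for all x, y, we must have A^* = A^T. Therefore
A^* =
[[0, 0, 0],
 [3, 0, -1],
 [3, 0, 0]].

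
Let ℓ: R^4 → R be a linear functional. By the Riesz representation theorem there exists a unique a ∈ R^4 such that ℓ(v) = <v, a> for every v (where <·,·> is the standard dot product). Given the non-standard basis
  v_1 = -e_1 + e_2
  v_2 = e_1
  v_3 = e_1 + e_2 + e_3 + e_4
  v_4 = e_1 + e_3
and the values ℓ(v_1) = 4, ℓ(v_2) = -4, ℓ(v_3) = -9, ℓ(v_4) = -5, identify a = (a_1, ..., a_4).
a = (-4, 0, -1, -4)

Write a = (a_1, ..., a_4) in the standard basis. For each basis vector v_i, ℓ(v_i) = <v_i, a> is a linear equation in the a_j's. Collect the n equations into a matrix system V a = ℓ, where row i of V is v_i (expressed in the standard basis). Since V is invertible (lower-triangular with 1s on the diagonal, up to permutation), solve by back-substitution:
  V =
[[-1, 1, 0, 0],
 [1, 0, 0, 0],
 [1, 1, 1, 1],
 [1, 0, 1, 0]]
  V a = (4, -4, -9, -5)
Solving gives a = (-4, 0, -1, -4).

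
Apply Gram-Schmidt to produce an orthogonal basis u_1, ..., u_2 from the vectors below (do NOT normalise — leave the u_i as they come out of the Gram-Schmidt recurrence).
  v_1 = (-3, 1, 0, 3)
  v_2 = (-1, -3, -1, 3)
Orthogonal basis:
  u_1 = (-3, 1, 0, 3)
  u_2 = (8/19, -66/19, -1, 30/19)

Apply the Gram-Schmidt recurrence
  u_1 = v_1
  u_i = v_i − Σ_{j<i} ((v_i · u_j) / (u_j · u_j)) · u_j.

Step by step this gives:
  u_1 = (-3, 1, 0, 3)
  u_2 = (8/19, -66/19, -1, 30/19)

Orthogonality check:
  u_2 · u_1 = 0 (should be 0)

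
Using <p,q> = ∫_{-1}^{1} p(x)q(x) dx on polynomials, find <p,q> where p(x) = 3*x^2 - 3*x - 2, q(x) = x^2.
<p,q> = -2/15

Expand the product: p(x)·q(x) = 3*x^4 - 3*x^3 - 2*x^2.
∫_{-1}^{1} of each monomial x^k gives [2/(k+1) if k even, 0 if k odd]. Integrating term-by-term (or equivalently evaluating the antiderivative F(x) = 3*x^5/5 - 3*x^4/4 - 2*x^3/3 at the endpoints):
  F(1) − F(−1) = -49/60 − (-41/60) = -2/15.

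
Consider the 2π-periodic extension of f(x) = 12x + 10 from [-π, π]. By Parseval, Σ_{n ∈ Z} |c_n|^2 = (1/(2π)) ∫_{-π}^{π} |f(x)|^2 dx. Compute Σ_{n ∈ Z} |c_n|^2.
Σ |c_n|^2 = 48π^2 + 100

Expand and integrate term by term over [-π, π]:
  ∫ (12x)^2 dx = 144·(2π^3/3); ∫ 2·12·(10)·x dx = 0 (odd integrand); ∫ 10^2 dx = 100·2π.
So (1/(2π)) ∫_{-π}^{π} (12x + 10)^2 dx = 144π^2/3 + 100 = 48π^2 + 100.
Parseval ⇒ Σ |c_n|^2 = 48π^2 + 100.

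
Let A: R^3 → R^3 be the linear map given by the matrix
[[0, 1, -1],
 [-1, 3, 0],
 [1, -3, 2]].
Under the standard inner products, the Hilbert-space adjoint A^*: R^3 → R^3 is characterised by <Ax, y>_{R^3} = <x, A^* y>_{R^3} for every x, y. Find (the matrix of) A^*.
A^* = A^T =
[[0, -1, 1],
 [1, 3, -3],
 [-1, 0, 2]]

For real matrices with standard dot products, the defining identity <Ax, y> = <x, A^* y> gives (Ax)^T y = x^T (A^*) y, i.e. x^T A^T y = x^T (A^*) y. Since this holds for all x, y, we must have A^* = A^T. Therefore
A^* =
[[0, -1, 1],
 [1, 3, -3],
 [-1, 0, 2]].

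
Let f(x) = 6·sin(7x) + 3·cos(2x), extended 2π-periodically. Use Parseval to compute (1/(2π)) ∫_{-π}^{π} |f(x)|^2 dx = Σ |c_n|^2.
Σ |c_n|^2 = 45/2

Expand |f|^2 and use orthogonality of {sin(nx), cos(mx)} on [-π, π]:
  ∫_{-π}^{π} sin(nx)^2 dx = π, ∫ cos(mx)^2 dx = π, and cross terms integrate to 0.
So ∫_{-π}^{π} f(x)^2 dx = 6^2 · π + 3^2 · π = (36 + 9)π.
Divide by 2π: (36 + 9)/2 = 45/2.
By Parseval, this equals Σ |c_n|^2.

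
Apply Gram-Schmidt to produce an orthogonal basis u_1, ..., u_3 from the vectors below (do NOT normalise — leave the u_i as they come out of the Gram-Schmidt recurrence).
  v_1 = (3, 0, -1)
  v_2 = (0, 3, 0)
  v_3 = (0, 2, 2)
Orthogonal basis:
  u_1 = (3, 0, -1)
  u_2 = (0, 3, 0)
  u_3 = (3/5, 0, 9/5)

Apply the Gram-Schmidt recurrence
  u_1 = v_1
  u_i = v_i − Σ_{j<i} ((v_i · u_j) / (u_j · u_j)) · u_j.

Step by step this gives:
  u_1 = (3, 0, -1)
  u_2 = (0, 3, 0)
  u_3 = (3/5, 0, 9/5)

Orthogonality check:
  u_2 · u_1 = 0 (should be 0)
  u_3 · u_1 = 0 (should be 0)
  u_3 · u_2 = 0 (should be 0)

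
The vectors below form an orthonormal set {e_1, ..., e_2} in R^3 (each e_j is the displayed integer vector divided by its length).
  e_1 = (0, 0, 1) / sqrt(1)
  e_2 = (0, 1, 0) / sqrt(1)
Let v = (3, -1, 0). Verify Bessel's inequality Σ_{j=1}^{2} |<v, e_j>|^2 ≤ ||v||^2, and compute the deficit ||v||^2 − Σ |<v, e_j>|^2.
Σ |<v, e_j>|^2 = 1; ||v||^2 = 10; deficit = 9

Write each e_j = u_j / sqrt(<u_j, u_j>) where u_j is the displayed integer vector. Then <v, e_j> = <v, u_j> / sqrt(<u_j, u_j>), so |<v, e_j>|^2 = <v, u_j>^2 / <u_j, u_j>.
Coefficients: <v, e_1> = 0/sqrt(1), <v, e_2> = -1/sqrt(1).
Square and sum: Σ |<v, e_j>|^2 = 1.
Compute ||v||^2 = v·v = 10.
Deficit = 10 − 1 = 9 ≥ 0, confirming Bessel's inequality. (The deficit equals ||v − Σ <v,e_j> e_j||^2, the squared distance from v to span{e_j}.)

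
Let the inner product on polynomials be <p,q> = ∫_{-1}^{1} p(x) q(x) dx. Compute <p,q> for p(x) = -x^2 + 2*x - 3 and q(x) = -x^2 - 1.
<p,q> = 136/15

Expand the product: p(x)·q(x) = x^4 - 2*x^3 + 4*x^2 - 2*x + 3.
∫_{-1}^{1} of each monomial x^k gives [2/(k+1) if k even, 0 if k odd]. Integrating term-by-term (or equivalently evaluating the antiderivative F(x) = x^5/5 - x^4/2 + 4*x^3/3 - x^2 + 3*x at the endpoints):
  F(1) − F(−1) = 91/30 − (-181/30) = 136/15.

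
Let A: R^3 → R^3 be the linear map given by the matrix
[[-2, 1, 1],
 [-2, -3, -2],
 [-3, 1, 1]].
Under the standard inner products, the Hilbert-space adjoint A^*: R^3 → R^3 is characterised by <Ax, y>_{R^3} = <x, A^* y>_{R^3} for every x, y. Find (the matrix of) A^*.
A^* = A^T =
[[-2, -2, -3],
 [1, -3, 1],
 [1, -2, 1]]

For real matrices with standard dot products, the defining identity <Ax, y> = <x, A^* y> gives (Ax)^T y = x^T (A^*) y, i.e. x^T A^T y = x^T (A^*) y. Since this holds for all x, y, we must have A^* = A^T. Therefore
A^* =
[[-2, -2, -3],
 [1, -3, 1],
 [1, -2, 1]].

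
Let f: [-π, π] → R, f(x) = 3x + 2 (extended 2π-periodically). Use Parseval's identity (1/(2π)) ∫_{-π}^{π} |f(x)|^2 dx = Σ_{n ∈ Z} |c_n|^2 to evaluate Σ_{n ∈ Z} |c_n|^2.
Σ |c_n|^2 = 3π^2 + 4

Expand and integrate term by term over [-π, π]:
  ∫ (3x)^2 dx = 9·(2π^3/3); ∫ 2·3·(2)·x dx = 0 (odd integrand); ∫ 2^2 dx = 4·2π.
So (1/(2π)) ∫_{-π}^{π} (3x + 2)^2 dx = 9π^2/3 + 4 = 3π^2 + 4.
Parseval ⇒ Σ |c_n|^2 = 3π^2 + 4.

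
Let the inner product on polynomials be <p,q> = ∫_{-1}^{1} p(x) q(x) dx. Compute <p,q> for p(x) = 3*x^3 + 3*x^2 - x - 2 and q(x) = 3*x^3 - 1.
<p,q> = 118/35

Expand the product: p(x)·q(x) = 9*x^6 + 9*x^5 - 3*x^4 - 9*x^3 - 3*x^2 + x + 2.
∫_{-1}^{1} of each monomial x^k gives [2/(k+1) if k even, 0 if k odd]. Integrating term-by-term (or equivalently evaluating the antiderivative F(x) = 9*x^7/7 + 3*x^6/2 - 3*x^5/5 - 9*x^4/4 - x^3 + x^2/2 + 2*x at the endpoints):
  F(1) − F(−1) = 201/140 − (-271/140) = 118/35.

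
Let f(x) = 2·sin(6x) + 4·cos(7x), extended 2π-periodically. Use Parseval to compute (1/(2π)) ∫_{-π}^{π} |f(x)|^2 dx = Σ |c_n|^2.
Σ |c_n|^2 = 10

Expand |f|^2 and use orthogonality of {sin(nx), cos(mx)} on [-π, π]:
  ∫_{-π}^{π} sin(nx)^2 dx = π, ∫ cos(mx)^2 dx = π, and cross terms integrate to 0.
So ∫_{-π}^{π} f(x)^2 dx = 2^2 · π + 4^2 · π = (4 + 16)π.
Divide by 2π: (4 + 16)/2 = 10.
By Parseval, this equals Σ |c_n|^2.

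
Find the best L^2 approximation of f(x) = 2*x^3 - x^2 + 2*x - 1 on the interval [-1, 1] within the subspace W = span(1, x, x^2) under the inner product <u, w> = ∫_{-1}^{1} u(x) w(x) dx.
g(x) = -x^2 + 16*x/5 - 1

The best approximation g ∈ W is the orthogonal projection of f onto W. Writing g = a_0 + a_1 x + a_2 x^2, the coefficients solve the normal equations G · a = b where
  G_{ij} = <φ_i, φ_j> and b_i = <f, φ_i>, with φ_0 = 1, φ_1 = x, φ_2 = x^2.
G =
  [2, 0, 2/3]
  [0, 2/3, 0]
  [2/3, 0, 2/5],
b = (-8/3, 32/15, -16/15).
Solving gives a_0 = -1, a_1 = 16/5, a_2 = -1, so
  g(x) = -x^2 + 16*x/5 - 1.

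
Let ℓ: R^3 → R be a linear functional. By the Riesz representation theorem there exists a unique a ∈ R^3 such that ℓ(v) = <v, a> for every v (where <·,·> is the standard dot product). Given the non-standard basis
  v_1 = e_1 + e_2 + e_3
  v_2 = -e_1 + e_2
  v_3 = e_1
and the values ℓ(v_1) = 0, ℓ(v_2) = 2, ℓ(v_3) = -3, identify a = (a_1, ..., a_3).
a = (-3, -1, 4)

Write a = (a_1, ..., a_3) in the standard basis. For each basis vector v_i, ℓ(v_i) = <v_i, a> is a linear equation in the a_j's. Collect the n equations into a matrix system V a = ℓ, where row i of V is v_i (expressed in the standard basis). Since V is invertible (lower-triangular with 1s on the diagonal, up to permutation), solve by back-substitution:
  V =
[[1, 1, 1],
 [-1, 1, 0],
 [1, 0, 0]]
  V a = (0, 2, -3)
Solving gives a = (-3, -1, 4).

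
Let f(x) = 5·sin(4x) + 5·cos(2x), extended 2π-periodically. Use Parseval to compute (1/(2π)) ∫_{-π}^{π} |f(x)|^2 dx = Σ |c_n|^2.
Σ |c_n|^2 = 25

Expand |f|^2 and use orthogonality of {sin(nx), cos(mx)} on [-π, π]:
  ∫_{-π}^{π} sin(nx)^2 dx = π, ∫ cos(mx)^2 dx = π, and cross terms integrate to 0.
So ∫_{-π}^{π} f(x)^2 dx = 5^2 · π + 5^2 · π = (25 + 25)π.
Divide by 2π: (25 + 25)/2 = 25.
By Parseval, this equals Σ |c_n|^2.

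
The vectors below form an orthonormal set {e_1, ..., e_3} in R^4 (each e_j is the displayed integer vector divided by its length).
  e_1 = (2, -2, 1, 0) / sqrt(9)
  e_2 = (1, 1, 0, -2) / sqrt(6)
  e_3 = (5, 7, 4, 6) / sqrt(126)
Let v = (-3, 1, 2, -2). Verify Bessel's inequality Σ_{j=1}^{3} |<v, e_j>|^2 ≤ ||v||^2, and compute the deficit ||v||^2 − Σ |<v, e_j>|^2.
Σ |<v, e_j>|^2 = 122/21; ||v||^2 = 18; deficit = 256/21

Write each e_j = u_j / sqrt(<u_j, u_j>) where u_j is the displayed integer vector. Then <v, e_j> = <v, u_j> / sqrt(<u_j, u_j>), so |<v, e_j>|^2 = <v, u_j>^2 / <u_j, u_j>.
Coefficients: <v, e_1> = -6/sqrt(9), <v, e_2> = 2/sqrt(6), <v, e_3> = -12/sqrt(126).
Square and sum: Σ |<v, e_j>|^2 = 122/21.
Compute ||v||^2 = v·v = 18.
Deficit = 18 − 122/21 = 256/21 ≥ 0, confirming Bessel's inequality. (The deficit equals ||v − Σ <v,e_j> e_j||^2, the squared distance from v to span{e_j}.)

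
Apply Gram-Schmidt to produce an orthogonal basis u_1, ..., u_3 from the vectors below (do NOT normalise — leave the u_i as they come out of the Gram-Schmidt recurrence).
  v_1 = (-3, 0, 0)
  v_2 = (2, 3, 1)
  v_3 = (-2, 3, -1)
Orthogonal basis:
  u_1 = (-3, 0, 0)
  u_2 = (0, 3, 1)
  u_3 = (0, 3/5, -9/5)

Apply the Gram-Schmidt recurrence
  u_1 = v_1
  u_i = v_i − Σ_{j<i} ((v_i · u_j) / (u_j · u_j)) · u_j.

Step by step this gives:
  u_1 = (-3, 0, 0)
  u_2 = (0, 3, 1)
  u_3 = (0, 3/5, -9/5)

Orthogonality check:
  u_2 · u_1 = 0 (should be 0)
  u_3 · u_1 = 0 (should be 0)
  u_3 · u_2 = 0 (should be 0)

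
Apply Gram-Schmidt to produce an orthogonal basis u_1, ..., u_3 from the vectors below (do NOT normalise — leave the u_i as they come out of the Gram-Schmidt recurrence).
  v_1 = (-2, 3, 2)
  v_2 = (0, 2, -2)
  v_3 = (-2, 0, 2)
Orthogonal basis:
  u_1 = (-2, 3, 2)
  u_2 = (4/17, 28/17, -38/17)
  u_3 = (-10/11, -4/11, -4/11)

Apply the Gram-Schmidt recurrence
  u_1 = v_1
  u_i = v_i − Σ_{j<i} ((v_i · u_j) / (u_j · u_j)) · u_j.

Step by step this gives:
  u_1 = (-2, 3, 2)
  u_2 = (4/17, 28/17, -38/17)
  u_3 = (-10/11, -4/11, -4/11)

Orthogonality check:
  u_2 · u_1 = 0 (should be 0)
  u_3 · u_1 = 0 (should be 0)
  u_3 · u_2 = 0 (should be 0)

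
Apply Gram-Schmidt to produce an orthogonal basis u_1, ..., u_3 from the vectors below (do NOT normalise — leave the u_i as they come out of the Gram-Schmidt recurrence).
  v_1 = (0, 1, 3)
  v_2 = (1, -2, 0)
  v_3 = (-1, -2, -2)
Orthogonal basis:
  u_1 = (0, 1, 3)
  u_2 = (1, -9/5, 3/5)
  u_3 = (-30/23, -15/23, 5/23)

Apply the Gram-Schmidt recurrence
  u_1 = v_1
  u_i = v_i − Σ_{j<i} ((v_i · u_j) / (u_j · u_j)) · u_j.

Step by step this gives:
  u_1 = (0, 1, 3)
  u_2 = (1, -9/5, 3/5)
  u_3 = (-30/23, -15/23, 5/23)

Orthogonality check:
  u_2 · u_1 = 0 (should be 0)
  u_3 · u_1 = 0 (should be 0)
  u_3 · u_2 = 0 (should be 0)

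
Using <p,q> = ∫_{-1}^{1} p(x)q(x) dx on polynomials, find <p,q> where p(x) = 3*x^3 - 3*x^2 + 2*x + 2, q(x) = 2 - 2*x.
<p,q> = -16/15

Expand the product: p(x)·q(x) = -6*x^4 + 12*x^3 - 10*x^2 + 4.
∫_{-1}^{1} of each monomial x^k gives [2/(k+1) if k even, 0 if k odd]. Integrating term-by-term (or equivalently evaluating the antiderivative F(x) = -6*x^5/5 + 3*x^4 - 10*x^3/3 + 4*x at the endpoints):
  F(1) − F(−1) = 37/15 − (53/15) = -16/15.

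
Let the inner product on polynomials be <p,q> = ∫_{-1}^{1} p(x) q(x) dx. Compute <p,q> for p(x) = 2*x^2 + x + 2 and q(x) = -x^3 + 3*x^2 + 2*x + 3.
<p,q> = 70/3

Expand the product: p(x)·q(x) = -2*x^5 + 5*x^4 + 5*x^3 + 14*x^2 + 7*x + 6.
∫_{-1}^{1} of each monomial x^k gives [2/(k+1) if k even, 0 if k odd]. Integrating term-by-term (or equivalently evaluating the antiderivative F(x) = -x^6/3 + x^5 + 5*x^4/4 + 14*x^3/3 + 7*x^2/2 + 6*x at the endpoints):
  F(1) − F(−1) = 193/12 − (-29/4) = 70/3.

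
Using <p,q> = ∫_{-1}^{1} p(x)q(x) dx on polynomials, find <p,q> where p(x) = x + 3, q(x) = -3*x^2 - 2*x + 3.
<p,q> = 32/3

Expand the product: p(x)·q(x) = -3*x^3 - 11*x^2 - 3*x + 9.
∫_{-1}^{1} of each monomial x^k gives [2/(k+1) if k even, 0 if k odd]. Integrating term-by-term (or equivalently evaluating the antiderivative F(x) = -3*x^4/4 - 11*x^3/3 - 3*x^2/2 + 9*x at the endpoints):
  F(1) − F(−1) = 37/12 − (-91/12) = 32/3.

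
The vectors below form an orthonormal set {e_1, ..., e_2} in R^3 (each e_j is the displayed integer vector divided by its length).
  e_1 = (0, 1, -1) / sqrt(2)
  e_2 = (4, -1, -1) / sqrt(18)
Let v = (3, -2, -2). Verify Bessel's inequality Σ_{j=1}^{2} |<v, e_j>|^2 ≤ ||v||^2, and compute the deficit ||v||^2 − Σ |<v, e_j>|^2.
Σ |<v, e_j>|^2 = 128/9; ||v||^2 = 17; deficit = 25/9

Write each e_j = u_j / sqrt(<u_j, u_j>) where u_j is the displayed integer vector. Then <v, e_j> = <v, u_j> / sqrt(<u_j, u_j>), so |<v, e_j>|^2 = <v, u_j>^2 / <u_j, u_j>.
Coefficients: <v, e_1> = 0/sqrt(2), <v, e_2> = 16/sqrt(18).
Square and sum: Σ |<v, e_j>|^2 = 128/9.
Compute ||v||^2 = v·v = 17.
Deficit = 17 − 128/9 = 25/9 ≥ 0, confirming Bessel's inequality. (The deficit equals ||v − Σ <v,e_j> e_j||^2, the squared distance from v to span{e_j}.)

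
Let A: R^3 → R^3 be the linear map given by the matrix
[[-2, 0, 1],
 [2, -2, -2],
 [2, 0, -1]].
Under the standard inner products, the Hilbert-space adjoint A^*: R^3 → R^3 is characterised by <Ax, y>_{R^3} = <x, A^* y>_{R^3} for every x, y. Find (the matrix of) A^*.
A^* = A^T =
[[-2, 2, 2],
 [0, -2, 0],
 [1, -2, -1]]

For real matrices with standard dot products, the defining identity <Ax, y> = <x, A^* y> gives (Ax)^T y = x^T (A^*) y, i.e. x^T A^T y = x^T (A^*) y. Since this holds for all x, y, we must have A^* = A^T. Therefore
A^* =
[[-2, 2, 2],
 [0, -2, 0],
 [1, -2, -1]].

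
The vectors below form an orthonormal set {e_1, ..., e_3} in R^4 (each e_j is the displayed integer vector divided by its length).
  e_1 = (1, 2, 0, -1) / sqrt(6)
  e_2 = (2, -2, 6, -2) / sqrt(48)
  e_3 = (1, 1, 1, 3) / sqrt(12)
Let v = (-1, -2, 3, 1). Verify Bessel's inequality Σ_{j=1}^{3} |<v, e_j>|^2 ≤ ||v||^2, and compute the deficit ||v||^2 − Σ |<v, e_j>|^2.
Σ |<v, e_j>|^2 = 27/2; ||v||^2 = 15; deficit = 3/2

Write each e_j = u_j / sqrt(<u_j, u_j>) where u_j is the displayed integer vector. Then <v, e_j> = <v, u_j> / sqrt(<u_j, u_j>), so |<v, e_j>|^2 = <v, u_j>^2 / <u_j, u_j>.
Coefficients: <v, e_1> = -6/sqrt(6), <v, e_2> = 18/sqrt(48), <v, e_3> = 3/sqrt(12).
Square and sum: Σ |<v, e_j>|^2 = 27/2.
Compute ||v||^2 = v·v = 15.
Deficit = 15 − 27/2 = 3/2 ≥ 0, confirming Bessel's inequality. (The deficit equals ||v − Σ <v,e_j> e_j||^2, the squared distance from v to span{e_j}.)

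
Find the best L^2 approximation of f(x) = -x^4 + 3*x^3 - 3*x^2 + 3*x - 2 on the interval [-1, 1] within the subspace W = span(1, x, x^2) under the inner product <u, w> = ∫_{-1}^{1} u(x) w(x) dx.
g(x) = -27*x^2/7 + 24*x/5 - 67/35

The best approximation g ∈ W is the orthogonal projection of f onto W. Writing g = a_0 + a_1 x + a_2 x^2, the coefficients solve the normal equations G · a = b where
  G_{ij} = <φ_i, φ_j> and b_i = <f, φ_i>, with φ_0 = 1, φ_1 = x, φ_2 = x^2.
G =
  [2, 0, 2/3]
  [0, 2/3, 0]
  [2/3, 0, 2/5],
b = (-32/5, 16/5, -296/105).
Solving gives a_0 = -67/35, a_1 = 24/5, a_2 = -27/7, so
  g(x) = -27*x^2/7 + 24*x/5 - 67/35.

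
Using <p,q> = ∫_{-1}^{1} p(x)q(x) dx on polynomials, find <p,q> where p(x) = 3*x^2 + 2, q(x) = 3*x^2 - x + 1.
<p,q> = 68/5

Expand the product: p(x)·q(x) = 9*x^4 - 3*x^3 + 9*x^2 - 2*x + 2.
∫_{-1}^{1} of each monomial x^k gives [2/(k+1) if k even, 0 if k odd]. Integrating term-by-term (or equivalently evaluating the antiderivative F(x) = 9*x^5/5 - 3*x^4/4 + 3*x^3 - x^2 + 2*x at the endpoints):
  F(1) − F(−1) = 101/20 − (-171/20) = 68/5.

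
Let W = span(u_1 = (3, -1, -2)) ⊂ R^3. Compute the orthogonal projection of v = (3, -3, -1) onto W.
proj_W(v) = (3, -1, -2)

Set up U = [u_1 | ... | u_1] ∈ R^(3×1). The projector onto W = col(U) is P = U (U^T U)^(-1) U^T.
Compute U^T U =
  [14],
and U^T v = (14).
Solve U^T U · c = U^T v for the coefficients: c = (1). The projection is proj_W(v) = U c.
Check: (v - proj_W(v)) · u_1 = 0  (should be 0).
Result: proj_W(v) = (3, -1, -2).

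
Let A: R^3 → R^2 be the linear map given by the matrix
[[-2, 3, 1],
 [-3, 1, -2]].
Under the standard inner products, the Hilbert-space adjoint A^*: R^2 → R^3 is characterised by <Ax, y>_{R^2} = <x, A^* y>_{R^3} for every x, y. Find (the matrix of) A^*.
A^* = A^T =
[[-2, -3],
 [3, 1],
 [1, -2]]

For real matrices with standard dot products, the defining identity <Ax, y> = <x, A^* y> gives (Ax)^T y = x^T (A^*) y, i.e. x^T A^T y = x^T (A^*) y. Since this holds for all x, y, we must have A^* = A^T. Therefore
A^* =
[[-2, -3],
 [3, 1],
 [1, -2]].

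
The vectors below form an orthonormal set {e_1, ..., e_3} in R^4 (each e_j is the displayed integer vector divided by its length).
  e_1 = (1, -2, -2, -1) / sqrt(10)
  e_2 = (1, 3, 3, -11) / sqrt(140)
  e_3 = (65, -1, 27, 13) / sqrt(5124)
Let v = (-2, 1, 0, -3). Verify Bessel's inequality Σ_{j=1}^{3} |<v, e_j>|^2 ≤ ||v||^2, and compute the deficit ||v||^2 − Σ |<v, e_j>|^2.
Σ |<v, e_j>|^2 = 5123/366; ||v||^2 = 14; deficit = 1/366

Write each e_j = u_j / sqrt(<u_j, u_j>) where u_j is the displayed integer vector. Then <v, e_j> = <v, u_j> / sqrt(<u_j, u_j>), so |<v, e_j>|^2 = <v, u_j>^2 / <u_j, u_j>.
Coefficients: <v, e_1> = -1/sqrt(10), <v, e_2> = 34/sqrt(140), <v, e_3> = -170/sqrt(5124).
Square and sum: Σ |<v, e_j>|^2 = 5123/366.
Compute ||v||^2 = v·v = 14.
Deficit = 14 − 5123/366 = 1/366 ≥ 0, confirming Bessel's inequality. (The deficit equals ||v − Σ <v,e_j> e_j||^2, the squared distance from v to span{e_j}.)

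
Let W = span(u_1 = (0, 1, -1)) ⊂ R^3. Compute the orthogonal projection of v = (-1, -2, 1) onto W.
proj_W(v) = (0, -3/2, 3/2)

Set up U = [u_1 | ... | u_1] ∈ R^(3×1). The projector onto W = col(U) is P = U (U^T U)^(-1) U^T.
Compute U^T U =
  [2],
and U^T v = (-3).
Solve U^T U · c = U^T v for the coefficients: c = (-3/2). The projection is proj_W(v) = U c.
Check: (v - proj_W(v)) · u_1 = 0  (should be 0).
Result: proj_W(v) = (0, -3/2, 3/2).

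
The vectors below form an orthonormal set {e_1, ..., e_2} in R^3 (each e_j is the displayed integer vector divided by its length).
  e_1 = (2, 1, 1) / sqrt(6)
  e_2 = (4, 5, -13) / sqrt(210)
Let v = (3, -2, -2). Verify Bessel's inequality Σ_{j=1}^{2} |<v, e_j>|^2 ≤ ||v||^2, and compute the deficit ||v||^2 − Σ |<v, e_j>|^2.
Σ |<v, e_j>|^2 = 22/5; ||v||^2 = 17; deficit = 63/5

Write each e_j = u_j / sqrt(<u_j, u_j>) where u_j is the displayed integer vector. Then <v, e_j> = <v, u_j> / sqrt(<u_j, u_j>), so |<v, e_j>|^2 = <v, u_j>^2 / <u_j, u_j>.
Coefficients: <v, e_1> = 2/sqrt(6), <v, e_2> = 28/sqrt(210).
Square and sum: Σ |<v, e_j>|^2 = 22/5.
Compute ||v||^2 = v·v = 17.
Deficit = 17 − 22/5 = 63/5 ≥ 0, confirming Bessel's inequality. (The deficit equals ||v − Σ <v,e_j> e_j||^2, the squared distance from v to span{e_j}.)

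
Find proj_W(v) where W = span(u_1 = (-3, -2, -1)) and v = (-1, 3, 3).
proj_W(v) = (9/7, 6/7, 3/7)

Set up U = [u_1 | ... | u_1] ∈ R^(3×1). The projector onto W = col(U) is P = U (U^T U)^(-1) U^T.
Compute U^T U =
  [14],
and U^T v = (-6).
Solve U^T U · c = U^T v for the coefficients: c = (-3/7). The projection is proj_W(v) = U c.
Check: (v - proj_W(v)) · u_1 = 0  (should be 0).
Result: proj_W(v) = (9/7, 6/7, 3/7).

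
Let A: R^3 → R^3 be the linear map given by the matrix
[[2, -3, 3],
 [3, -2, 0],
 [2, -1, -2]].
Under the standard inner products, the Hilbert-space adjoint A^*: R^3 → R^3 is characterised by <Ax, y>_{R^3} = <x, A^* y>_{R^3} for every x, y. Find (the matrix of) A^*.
A^* = A^T =
[[2, 3, 2],
 [-3, -2, -1],
 [3, 0, -2]]

For real matrices with standard dot products, the defining identity <Ax, y> = <x, A^* y> gives (Ax)^T y = x^T (A^*) y, i.e. x^T A^T y = x^T (A^*) y. Since this holds for all x, y, we must have A^* = A^T. Therefore
A^* =
[[2, 3, 2],
 [-3, -2, -1],
 [3, 0, -2]].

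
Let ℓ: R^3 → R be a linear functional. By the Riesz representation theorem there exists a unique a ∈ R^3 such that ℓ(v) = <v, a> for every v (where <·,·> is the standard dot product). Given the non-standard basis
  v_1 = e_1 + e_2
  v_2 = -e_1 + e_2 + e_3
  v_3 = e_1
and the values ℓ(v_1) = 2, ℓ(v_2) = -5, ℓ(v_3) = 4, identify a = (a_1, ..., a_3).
a = (4, -2, 1)

Write a = (a_1, ..., a_3) in the standard basis. For each basis vector v_i, ℓ(v_i) = <v_i, a> is a linear equation in the a_j's. Collect the n equations into a matrix system V a = ℓ, where row i of V is v_i (expressed in the standard basis). Since V is invertible (lower-triangular with 1s on the diagonal, up to permutation), solve by back-substitution:
  V =
[[1, 1, 0],
 [-1, 1, 1],
 [1, 0, 0]]
  V a = (2, -5, 4)
Solving gives a = (4, -2, 1).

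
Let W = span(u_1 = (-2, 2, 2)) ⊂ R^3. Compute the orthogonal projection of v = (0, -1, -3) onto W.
proj_W(v) = (4/3, -4/3, -4/3)

Set up U = [u_1 | ... | u_1] ∈ R^(3×1). The projector onto W = col(U) is P = U (U^T U)^(-1) U^T.
Compute U^T U =
  [12],
and U^T v = (-8).
Solve U^T U · c = U^T v for the coefficients: c = (-2/3). The projection is proj_W(v) = U c.
Check: (v - proj_W(v)) · u_1 = 0  (should be 0).
Result: proj_W(v) = (4/3, -4/3, -4/3).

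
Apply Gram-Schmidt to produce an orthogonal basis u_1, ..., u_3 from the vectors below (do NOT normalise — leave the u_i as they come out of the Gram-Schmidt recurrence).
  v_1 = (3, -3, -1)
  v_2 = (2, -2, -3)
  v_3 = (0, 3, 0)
Orthogonal basis:
  u_1 = (3, -3, -1)
  u_2 = (-7/19, 7/19, -42/19)
  u_3 = (3/2, 3/2, 0)

Apply the Gram-Schmidt recurrence
  u_1 = v_1
  u_i = v_i − Σ_{j<i} ((v_i · u_j) / (u_j · u_j)) · u_j.

Step by step this gives:
  u_1 = (3, -3, -1)
  u_2 = (-7/19, 7/19, -42/19)
  u_3 = (3/2, 3/2, 0)

Orthogonality check:
  u_2 · u_1 = 0 (should be 0)
  u_3 · u_1 = 0 (should be 0)
  u_3 · u_2 = 0 (should be 0)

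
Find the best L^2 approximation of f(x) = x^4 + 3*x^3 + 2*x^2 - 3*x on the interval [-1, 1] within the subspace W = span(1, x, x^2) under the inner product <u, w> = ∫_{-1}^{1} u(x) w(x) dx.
g(x) = 20*x^2/7 - 6*x/5 - 3/35

The best approximation g ∈ W is the orthogonal projection of f onto W. Writing g = a_0 + a_1 x + a_2 x^2, the coefficients solve the normal equations G · a = b where
  G_{ij} = <φ_i, φ_j> and b_i = <f, φ_i>, with φ_0 = 1, φ_1 = x, φ_2 = x^2.
G =
  [2, 0, 2/3]
  [0, 2/3, 0]
  [2/3, 0, 2/5],
b = (26/15, -4/5, 38/35).
Solving gives a_0 = -3/35, a_1 = -6/5, a_2 = 20/7, so
  g(x) = 20*x^2/7 - 6*x/5 - 3/35.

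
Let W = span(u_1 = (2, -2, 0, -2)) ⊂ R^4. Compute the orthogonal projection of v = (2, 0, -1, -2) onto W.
proj_W(v) = (4/3, -4/3, 0, -4/3)

Set up U = [u_1 | ... | u_1] ∈ R^(4×1). The projector onto W = col(U) is P = U (U^T U)^(-1) U^T.
Compute U^T U =
  [12],
and U^T v = (8).
Solve U^T U · c = U^T v for the coefficients: c = (2/3). The projection is proj_W(v) = U c.
Check: (v - proj_W(v)) · u_1 = 0  (should be 0).
Result: proj_W(v) = (4/3, -4/3, 0, -4/3).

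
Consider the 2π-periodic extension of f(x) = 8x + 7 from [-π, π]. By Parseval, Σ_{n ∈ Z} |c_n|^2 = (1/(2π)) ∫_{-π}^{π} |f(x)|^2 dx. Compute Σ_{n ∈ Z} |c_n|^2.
Σ |c_n|^2 = 64π^2/3 + 49

Expand and integrate term by term over [-π, π]:
  ∫ (8x)^2 dx = 64·(2π^3/3); ∫ 2·8·(7)·x dx = 0 (odd integrand); ∫ 7^2 dx = 49·2π.
So (1/(2π)) ∫_{-π}^{π} (8x + 7)^2 dx = 64π^2/3 + 49 = 64π^2/3 + 49.
Parseval ⇒ Σ |c_n|^2 = 64π^2/3 + 49.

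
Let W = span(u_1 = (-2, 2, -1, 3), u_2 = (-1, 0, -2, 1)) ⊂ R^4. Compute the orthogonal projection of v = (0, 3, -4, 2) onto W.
proj_W(v) = (-120/59, 52/59, -162/59, 146/59)

Set up U = [u_1 | ... | u_2] ∈ R^(4×2). The projector onto W = col(U) is P = U (U^T U)^(-1) U^T.
Compute U^T U =
  [18, 7]
  [7, 6],
and U^T v = (16, 10).
Solve U^T U · c = U^T v for the coefficients: c = (26/59, 68/59). The projection is proj_W(v) = U c.
Check: (v - proj_W(v)) · u_1 = 0  (should be 0).
Check: (v - proj_W(v)) · u_2 = 0  (should be 0).
Result: proj_W(v) = (-120/59, 52/59, -162/59, 146/59).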